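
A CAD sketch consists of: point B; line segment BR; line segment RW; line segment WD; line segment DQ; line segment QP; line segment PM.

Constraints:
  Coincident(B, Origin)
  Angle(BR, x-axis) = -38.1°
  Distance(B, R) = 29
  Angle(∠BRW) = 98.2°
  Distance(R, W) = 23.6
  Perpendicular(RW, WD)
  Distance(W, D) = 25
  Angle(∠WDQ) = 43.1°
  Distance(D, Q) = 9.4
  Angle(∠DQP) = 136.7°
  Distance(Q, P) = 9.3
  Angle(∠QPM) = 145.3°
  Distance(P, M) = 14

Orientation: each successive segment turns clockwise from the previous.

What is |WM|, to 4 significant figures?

3.102

∠DQP = 136.7° gives QP at -30.10° from the x-axis; with |QP| = 9.3, P = (6.582, -28.41). ∠QPM = 145.3° gives PM at -64.80° from the x-axis; with |PM| = 14.0, M = (12.54, -41.08). Then |WM| = |M − W| = 3.102.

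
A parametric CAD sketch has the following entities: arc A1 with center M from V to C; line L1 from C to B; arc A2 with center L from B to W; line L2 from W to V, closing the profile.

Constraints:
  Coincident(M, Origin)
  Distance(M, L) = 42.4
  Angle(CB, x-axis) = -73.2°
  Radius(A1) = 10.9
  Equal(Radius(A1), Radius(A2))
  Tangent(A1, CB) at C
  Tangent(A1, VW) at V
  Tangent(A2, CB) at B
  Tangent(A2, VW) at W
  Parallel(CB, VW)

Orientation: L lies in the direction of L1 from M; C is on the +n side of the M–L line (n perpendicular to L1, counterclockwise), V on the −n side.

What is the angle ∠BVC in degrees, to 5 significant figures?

62.790°

The slot axis is L1's direction at -73.2°, so u = (cos -73.2°, sin -73.2°) = (0.28903, -0.95732) and n = (−sin -73.2°, cos -73.2°) = (0.95732, 0.28903). M is at the origin and L lies 42.4 along u from M, so L = 42.4·u = (12.255, -40.590). Tangency of A1 to both parallel lines with radius 10.9 puts C and V at M ± 10.9·n: C = (10.435, 3.1504), V = (-10.435, -3.1504). Equal radii place B and W the same way about L: B = L + 10.9·n = (22.690, -37.440), W = L − 10.9·n = (1.8202, -43.741). Then cos ∠BVC = VB·VC / (|VB||VC|), giving 62.790°.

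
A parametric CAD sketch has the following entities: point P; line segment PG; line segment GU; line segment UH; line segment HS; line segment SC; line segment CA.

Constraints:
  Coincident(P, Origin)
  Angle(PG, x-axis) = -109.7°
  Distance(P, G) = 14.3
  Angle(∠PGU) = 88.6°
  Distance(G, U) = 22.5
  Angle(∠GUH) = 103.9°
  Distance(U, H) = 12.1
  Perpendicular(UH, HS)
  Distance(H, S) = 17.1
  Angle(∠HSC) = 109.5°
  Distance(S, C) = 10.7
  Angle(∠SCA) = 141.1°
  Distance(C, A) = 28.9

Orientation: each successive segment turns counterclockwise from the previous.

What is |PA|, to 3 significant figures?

36.5

∠HSC = 109.5° gives SC at -142° from the x-axis; with |SC| = 10.7, C = (0.122, -7.81). ∠SCA = 141.1° gives CA at -103° from the x-axis; with |CA| = 28.9, A = (-6.28, -36.0). Then |PA| = |A − P| = 36.5.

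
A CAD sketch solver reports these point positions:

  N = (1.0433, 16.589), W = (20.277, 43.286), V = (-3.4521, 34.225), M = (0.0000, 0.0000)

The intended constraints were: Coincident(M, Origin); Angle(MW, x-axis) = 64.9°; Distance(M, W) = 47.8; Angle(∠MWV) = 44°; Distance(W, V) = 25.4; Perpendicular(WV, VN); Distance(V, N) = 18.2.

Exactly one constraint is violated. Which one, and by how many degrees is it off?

Perpendicular(WV, VN) — off by 6.60°.

M = (0.00, 0.00) ✓; MW at 64.90° ✓; |MW| = 47.80 ✓; ∠MWV = 44.00° ✓; |WV| = 25.40 ✓; ∠(WV, VN) = 83.40° ✗; |VN| = 18.20 ✓.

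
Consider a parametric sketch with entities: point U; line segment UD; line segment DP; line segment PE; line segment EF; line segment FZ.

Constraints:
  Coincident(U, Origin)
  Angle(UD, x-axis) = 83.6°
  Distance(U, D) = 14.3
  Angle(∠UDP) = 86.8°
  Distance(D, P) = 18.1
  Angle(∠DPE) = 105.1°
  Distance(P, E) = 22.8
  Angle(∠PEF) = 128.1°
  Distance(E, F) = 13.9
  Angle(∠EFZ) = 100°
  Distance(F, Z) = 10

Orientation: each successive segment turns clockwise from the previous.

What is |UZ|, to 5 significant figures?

15.556

U is at the origin; UD runs at 83.6° with length 14.3, so D = (1.5940, 14.211). ∠UDP = 86.8° gives DP at -9.6000° from the x-axis; with |DP| = 18.1, P = (19.441, 11.192). ∠DPE = 105.1° gives PE at -84.500° from the x-axis; with |PE| = 22.8, E = (21.626, -11.503). ∠PEF = 128.1° gives EF at -136.40° from the x-axis; with |EF| = 13.9, F = (11.560, -21.088). ∠EFZ = 100.0° gives FZ at 143.60° from the x-axis; with |FZ| = 10.0, Z = (3.5109, -15.154). Then |UZ| = |Z − U| = 15.556.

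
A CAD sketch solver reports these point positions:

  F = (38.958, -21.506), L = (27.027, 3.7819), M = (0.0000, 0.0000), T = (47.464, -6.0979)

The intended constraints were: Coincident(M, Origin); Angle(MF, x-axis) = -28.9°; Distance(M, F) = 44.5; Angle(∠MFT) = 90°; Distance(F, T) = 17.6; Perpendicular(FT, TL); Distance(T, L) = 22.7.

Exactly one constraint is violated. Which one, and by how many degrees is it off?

Perpendicular(FT, TL) — off by 3.10°.

M = (0.00, 0.00) ✓; MF at -28.90° ✓; |MF| = 44.50 ✓; ∠MFT = 90.00° ✓; |FT| = 17.60 ✓; ∠(FT, TL) = 93.10° ✗; |TL| = 22.70 ✓.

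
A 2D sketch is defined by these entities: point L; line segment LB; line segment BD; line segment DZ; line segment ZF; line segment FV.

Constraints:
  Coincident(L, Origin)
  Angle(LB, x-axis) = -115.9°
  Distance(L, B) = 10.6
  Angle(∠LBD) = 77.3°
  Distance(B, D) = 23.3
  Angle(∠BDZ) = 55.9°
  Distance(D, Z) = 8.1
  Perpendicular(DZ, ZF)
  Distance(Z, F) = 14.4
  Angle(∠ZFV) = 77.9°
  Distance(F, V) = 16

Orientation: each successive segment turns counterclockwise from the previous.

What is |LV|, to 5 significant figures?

27.868

L is at the origin; LB runs at -115.9° with length 10.6, so B = (-4.6301, -9.5353). ∠LBD = 77.3° gives BD at -13.200° from the x-axis; with |BD| = 23.3, D = (18.054, -14.856). ∠BDZ = 55.9° gives DZ at 110.90° from the x-axis; with |DZ| = 8.1, Z = (15.165, -7.2888). The perpendicularity gives ZF at right angles to DZ, so ZF runs at -159.10°; with |ZF| = 14.4, F = (1.7122, -12.426). ∠ZFV = 77.9° gives FV at -57.000° from the x-axis; with |FV| = 16.0, V = (10.426, -25.845). Then |LV| = |V − L| = 27.868.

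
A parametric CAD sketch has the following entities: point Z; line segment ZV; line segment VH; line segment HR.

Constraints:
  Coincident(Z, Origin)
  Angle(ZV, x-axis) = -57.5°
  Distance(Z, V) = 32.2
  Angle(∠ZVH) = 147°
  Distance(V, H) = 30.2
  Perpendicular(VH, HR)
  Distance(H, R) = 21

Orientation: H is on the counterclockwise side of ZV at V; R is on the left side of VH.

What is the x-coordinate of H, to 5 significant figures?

44.782

Z is at the origin; ZV runs at -57.5° with length 32.2, so V = 32.2·(cos -57.5°, sin -57.5°) = (17.301, -27.157). ∠ZVH = 147.0°, so VH runs at -57.5° + (180° − 147.0°) = -24.500° from the x-axis; with |VH| = 30.2, H = V + 30.2·(cos -24.500°, sin -24.500°) = (44.782, -39.681). So H.x = 44.782.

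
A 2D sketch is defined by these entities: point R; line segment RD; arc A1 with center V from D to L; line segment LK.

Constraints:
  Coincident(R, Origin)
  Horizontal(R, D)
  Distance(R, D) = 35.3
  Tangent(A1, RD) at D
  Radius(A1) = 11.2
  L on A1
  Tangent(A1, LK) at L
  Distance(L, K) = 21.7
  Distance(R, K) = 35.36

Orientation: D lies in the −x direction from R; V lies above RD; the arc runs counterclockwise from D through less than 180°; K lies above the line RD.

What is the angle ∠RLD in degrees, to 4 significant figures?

122.5°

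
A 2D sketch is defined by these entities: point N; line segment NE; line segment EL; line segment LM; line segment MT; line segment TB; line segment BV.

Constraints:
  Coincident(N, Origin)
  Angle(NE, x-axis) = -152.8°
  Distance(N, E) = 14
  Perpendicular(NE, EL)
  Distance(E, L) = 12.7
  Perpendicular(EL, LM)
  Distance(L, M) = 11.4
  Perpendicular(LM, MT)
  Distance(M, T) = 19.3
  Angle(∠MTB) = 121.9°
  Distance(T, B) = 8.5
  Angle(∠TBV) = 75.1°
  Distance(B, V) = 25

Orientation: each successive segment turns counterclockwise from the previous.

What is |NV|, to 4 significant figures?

21.39

N is at the origin; NE runs at -152.8° with length 14.0, so E = (-12.45, -6.399). NE is perpendicular to EL, so EL runs at -62.80°; with |EL| = 12.7, L = (-6.647, -17.69). EL is perpendicular to LM, so LM runs at 27.20°; with |LM| = 11.4, M = (3.493, -12.48). LM ⟂ MT, so MT runs at 117.2°; with |MT| = 19.3, T = (-5.329, 4.682). ∠MTB = 121.9° gives TB at 175.3° from the x-axis; with |TB| = 8.5, B = (-13.80, 5.378). ∠TBV = 75.1° gives BV at -79.80° from the x-axis; with |BV| = 25.0, V = (-9.374, -19.23). Then |NV| = |V − N| = 21.39.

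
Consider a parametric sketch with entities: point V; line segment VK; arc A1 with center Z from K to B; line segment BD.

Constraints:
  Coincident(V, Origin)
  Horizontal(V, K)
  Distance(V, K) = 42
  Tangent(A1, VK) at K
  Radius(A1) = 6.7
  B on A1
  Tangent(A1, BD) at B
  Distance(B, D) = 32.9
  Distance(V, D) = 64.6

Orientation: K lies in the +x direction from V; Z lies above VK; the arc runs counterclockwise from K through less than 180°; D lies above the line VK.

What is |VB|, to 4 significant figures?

49.05

Checks: |VK| = 42.00 ✓; |ZB| = 6.700 ✓; ∠(ZB, BD) = 90.00° ✓; |BD| = 32.90 ✓; |VD| = 64.60 ✓.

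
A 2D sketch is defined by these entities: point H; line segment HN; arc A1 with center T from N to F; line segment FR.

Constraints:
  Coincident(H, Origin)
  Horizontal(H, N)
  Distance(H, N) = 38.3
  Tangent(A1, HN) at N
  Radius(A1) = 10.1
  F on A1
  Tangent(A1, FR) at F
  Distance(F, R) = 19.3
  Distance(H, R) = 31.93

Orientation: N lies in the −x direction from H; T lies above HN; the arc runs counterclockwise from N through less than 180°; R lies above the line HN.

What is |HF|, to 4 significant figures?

29.67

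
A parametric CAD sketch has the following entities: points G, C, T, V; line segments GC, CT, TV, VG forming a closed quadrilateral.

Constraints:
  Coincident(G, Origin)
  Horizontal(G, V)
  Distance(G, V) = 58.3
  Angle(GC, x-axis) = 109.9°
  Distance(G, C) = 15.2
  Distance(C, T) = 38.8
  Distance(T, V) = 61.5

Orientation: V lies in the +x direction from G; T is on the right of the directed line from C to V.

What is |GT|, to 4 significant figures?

23.96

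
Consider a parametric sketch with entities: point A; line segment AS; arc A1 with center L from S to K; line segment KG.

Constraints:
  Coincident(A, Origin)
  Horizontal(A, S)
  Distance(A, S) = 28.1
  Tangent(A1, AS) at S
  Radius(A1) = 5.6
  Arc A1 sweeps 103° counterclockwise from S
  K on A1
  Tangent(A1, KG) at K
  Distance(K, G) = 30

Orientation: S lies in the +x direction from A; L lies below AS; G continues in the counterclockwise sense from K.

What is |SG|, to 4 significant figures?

36.11

On A1, S sits at bearing 90° from L; a 103° counterclockwise sweep puts K at bearing 193°, so K = L + 5.6·(cos 193°, sin 193°) = (22.64, -6.860). The tangent condition forces LK to be normal to KG, so KG runs along (−sin 193°, cos 193°); with |KG| = 30.0, G = (29.39, -36.09). Then |SG| = |G − S| = 36.11.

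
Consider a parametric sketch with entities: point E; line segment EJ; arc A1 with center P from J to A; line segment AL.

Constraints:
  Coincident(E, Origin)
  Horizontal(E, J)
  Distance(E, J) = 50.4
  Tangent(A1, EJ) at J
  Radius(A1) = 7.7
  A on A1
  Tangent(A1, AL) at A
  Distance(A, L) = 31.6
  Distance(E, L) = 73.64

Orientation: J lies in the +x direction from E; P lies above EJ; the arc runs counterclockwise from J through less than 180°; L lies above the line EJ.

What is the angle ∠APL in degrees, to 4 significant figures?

76.31°

E is at the origin; E and J share the same y with |EJ| = 50.4 and J on the +x side, so J = (50.40, 0.000). Tangency of A1 to EJ means the radius PJ is perpendicular to EJ, so P = J + (0, 7.7) = (50.40, 7.700). Since PA ⟂ AL (tangency), |PL| = √(7.7² + 31.6²) = 32.52 regardless of where A sits on A1. So L lies on both circle(E, 73.64) and circle(P, 32.52); the above-EJ intersection is L = (63.36, 37.53). A is the foot of the tangent from L: A = (57.99, 6.392).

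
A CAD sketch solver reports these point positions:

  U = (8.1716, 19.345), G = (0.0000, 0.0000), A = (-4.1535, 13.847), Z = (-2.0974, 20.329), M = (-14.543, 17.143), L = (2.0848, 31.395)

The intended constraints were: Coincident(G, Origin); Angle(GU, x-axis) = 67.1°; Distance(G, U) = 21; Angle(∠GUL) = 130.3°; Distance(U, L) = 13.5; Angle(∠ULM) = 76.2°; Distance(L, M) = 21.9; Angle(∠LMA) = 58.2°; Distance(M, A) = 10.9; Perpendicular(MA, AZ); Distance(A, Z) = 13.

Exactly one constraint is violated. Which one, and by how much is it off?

Distance(A, Z) = 13 — off by 6.20.

G = (0.00, 0.00) ✓; GU at 67.10° ✓; |GU| = 21.00 ✓; ∠GUL = 130.3° ✓; |UL| = 13.50 ✓; ∠ULM = 76.20° ✓; |LM| = 21.90 ✓; ∠LMA = 58.20° ✓; |MA| = 10.90 ✓; ∠(MA, AZ) = 90.00° ✓; |AZ| = 6.800 ✗.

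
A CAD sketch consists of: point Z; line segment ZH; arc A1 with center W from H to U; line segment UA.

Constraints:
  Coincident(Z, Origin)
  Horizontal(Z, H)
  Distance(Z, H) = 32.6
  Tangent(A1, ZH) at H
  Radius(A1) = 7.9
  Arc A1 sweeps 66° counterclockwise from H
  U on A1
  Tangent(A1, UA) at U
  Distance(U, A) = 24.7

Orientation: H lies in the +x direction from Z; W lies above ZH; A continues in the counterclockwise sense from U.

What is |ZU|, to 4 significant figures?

40.09

Since A1 is tangent to ZH there, WH ⟂ ZH, so W = H + (0, 7.9) = (32.60, 7.900). On A1, H sits at bearing -90° from W; a 66° counterclockwise sweep puts U at bearing -24°, so U = W + 7.9·(cos -24°, sin -24°) = (39.82, 4.687). Then |ZU| = |U − Z| = 40.09.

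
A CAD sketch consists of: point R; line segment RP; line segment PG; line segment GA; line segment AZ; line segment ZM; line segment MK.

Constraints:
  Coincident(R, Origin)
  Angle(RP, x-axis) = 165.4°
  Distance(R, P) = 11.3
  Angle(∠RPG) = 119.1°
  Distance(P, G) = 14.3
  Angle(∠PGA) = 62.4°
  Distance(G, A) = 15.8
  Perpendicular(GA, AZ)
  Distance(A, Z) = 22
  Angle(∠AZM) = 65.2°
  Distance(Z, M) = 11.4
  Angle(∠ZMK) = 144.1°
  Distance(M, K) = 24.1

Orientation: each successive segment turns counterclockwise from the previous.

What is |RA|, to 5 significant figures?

13.141

∠RPG = 119.1° gives PG at -133.70° from the x-axis; with |PG| = 14.3, G = (-20.815, -7.4900). ∠PGA = 62.4° gives GA at -16.100° from the x-axis; with |GA| = 15.8, A = (-5.6344, -11.872). Then |RA| = |A − R| = 13.141.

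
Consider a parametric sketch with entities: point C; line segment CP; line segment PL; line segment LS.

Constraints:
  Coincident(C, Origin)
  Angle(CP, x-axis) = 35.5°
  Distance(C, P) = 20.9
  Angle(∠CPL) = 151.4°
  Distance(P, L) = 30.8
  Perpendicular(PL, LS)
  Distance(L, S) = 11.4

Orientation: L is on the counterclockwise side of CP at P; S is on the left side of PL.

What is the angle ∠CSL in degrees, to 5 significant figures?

88.374°

C is at the origin; CP runs at 35.5° with length 20.9, so P = 20.9·(cos 35.5°, sin 35.5°) = (17.015, 12.137). ∠CPL = 151.4°, so PL runs at 35.5° + (180° − 151.4°) = 64.100° from the x-axis; with |PL| = 30.8, L = P + 30.8·(cos 64.100°, sin 64.100°) = (30.469, 39.843). PL ⟂ LS; with |LS| = 11.4 on the left of PL, S = L + 11.4·(-0.89956, 0.43680) = (20.214, 44.823). Then cos ∠CSL = SC·SL / (|SC||SL|), giving 88.374°.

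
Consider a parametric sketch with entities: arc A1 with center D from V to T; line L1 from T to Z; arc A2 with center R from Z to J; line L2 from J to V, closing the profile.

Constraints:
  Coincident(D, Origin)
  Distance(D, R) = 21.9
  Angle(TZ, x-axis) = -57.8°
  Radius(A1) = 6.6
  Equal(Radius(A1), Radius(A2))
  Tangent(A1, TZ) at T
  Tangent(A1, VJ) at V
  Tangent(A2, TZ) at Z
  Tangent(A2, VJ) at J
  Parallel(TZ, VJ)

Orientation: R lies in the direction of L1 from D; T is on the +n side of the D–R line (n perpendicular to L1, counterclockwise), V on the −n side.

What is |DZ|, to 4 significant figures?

22.87

Tangency of A1 to both parallel lines with radius 6.6 puts T and V at D ± 6.6·n: T = (5.585, 3.517), V = (-5.585, -3.517). Equal radii place Z and J the same way about R: Z = R + 6.6·n = (17.25, -15.01), J = R − 6.6·n = (6.085, -22.05). Then |DZ| = |Z − D| = 22.87.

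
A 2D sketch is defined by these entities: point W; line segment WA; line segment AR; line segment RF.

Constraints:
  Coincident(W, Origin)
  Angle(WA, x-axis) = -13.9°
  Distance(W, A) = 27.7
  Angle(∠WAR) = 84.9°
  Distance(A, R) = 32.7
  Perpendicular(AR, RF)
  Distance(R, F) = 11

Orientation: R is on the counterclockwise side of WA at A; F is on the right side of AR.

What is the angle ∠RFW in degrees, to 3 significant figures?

38.1°

∠WAR = 84.9°, so AR runs at -13.9° + (180° − 84.9°) = 81.2° from the x-axis; with |AR| = 32.7, R = A + 32.7·(cos 81.2°, sin 81.2°) = (31.9, 25.7). AR is perpendicular to RF; with |RF| = 11.0 on the right of AR, F = R + 11.0·(0.988, -0.153) = (42.8, 24.0). Then cos ∠RFW = FR·FW / (|FR||FW|), giving 38.1°.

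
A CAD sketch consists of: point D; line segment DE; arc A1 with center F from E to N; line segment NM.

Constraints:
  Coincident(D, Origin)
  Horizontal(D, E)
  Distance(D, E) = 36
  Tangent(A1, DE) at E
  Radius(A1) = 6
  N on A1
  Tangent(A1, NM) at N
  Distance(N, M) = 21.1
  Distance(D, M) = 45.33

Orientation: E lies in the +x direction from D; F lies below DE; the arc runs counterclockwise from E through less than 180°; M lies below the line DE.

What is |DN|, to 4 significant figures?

31.14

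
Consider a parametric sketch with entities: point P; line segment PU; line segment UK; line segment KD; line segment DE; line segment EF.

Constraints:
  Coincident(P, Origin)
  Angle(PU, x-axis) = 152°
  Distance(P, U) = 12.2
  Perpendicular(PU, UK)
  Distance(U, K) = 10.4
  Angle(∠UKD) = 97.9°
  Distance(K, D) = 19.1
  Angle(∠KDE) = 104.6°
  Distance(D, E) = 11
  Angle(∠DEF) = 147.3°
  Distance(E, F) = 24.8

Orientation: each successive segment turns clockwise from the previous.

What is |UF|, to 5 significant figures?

28.553

P is at the origin; PU runs at 152.0° with length 12.2, so U = (-10.772, 5.7276). PU ⟂ UK, so UK runs at 62.000°; with |UK| = 10.4, K = (-5.8895, 14.910). ∠UKD = 97.9° gives KD at -20.100° from the x-axis; with |KD| = 19.1, D = (12.047, 8.3463). ∠KDE = 104.6° gives DE at -95.500° from the x-axis; with |DE| = 11.0, E = (10.993, -2.6031). ∠DEF = 147.3° gives EF at -128.20° from the x-axis; with |EF| = 24.8, F = (-4.3436, -22.092). Then |UF| = |F − U| = 28.553.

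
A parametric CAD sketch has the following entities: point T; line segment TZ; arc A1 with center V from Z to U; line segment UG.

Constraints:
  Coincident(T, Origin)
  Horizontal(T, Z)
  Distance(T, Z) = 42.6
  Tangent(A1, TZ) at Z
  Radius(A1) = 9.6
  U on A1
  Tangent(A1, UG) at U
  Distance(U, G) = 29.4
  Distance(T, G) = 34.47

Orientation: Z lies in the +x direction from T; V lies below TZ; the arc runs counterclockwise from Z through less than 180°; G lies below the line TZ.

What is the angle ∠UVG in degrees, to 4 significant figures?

71.92°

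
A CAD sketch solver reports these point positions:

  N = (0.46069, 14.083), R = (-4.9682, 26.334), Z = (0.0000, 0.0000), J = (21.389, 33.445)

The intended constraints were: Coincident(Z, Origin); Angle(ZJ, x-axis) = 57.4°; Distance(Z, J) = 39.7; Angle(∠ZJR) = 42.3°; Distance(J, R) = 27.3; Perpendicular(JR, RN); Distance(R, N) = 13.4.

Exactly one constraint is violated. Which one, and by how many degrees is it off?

Perpendicular(JR, RN) — off by 8.80°.

Z = (0.00, 0.00) ✓; ZJ at 57.40° ✓; |ZJ| = 39.70 ✓; ∠ZJR = 42.30° ✓; |JR| = 27.30 ✓; ∠(JR, RN) = 98.80° ✗; |RN| = 13.40 ✓.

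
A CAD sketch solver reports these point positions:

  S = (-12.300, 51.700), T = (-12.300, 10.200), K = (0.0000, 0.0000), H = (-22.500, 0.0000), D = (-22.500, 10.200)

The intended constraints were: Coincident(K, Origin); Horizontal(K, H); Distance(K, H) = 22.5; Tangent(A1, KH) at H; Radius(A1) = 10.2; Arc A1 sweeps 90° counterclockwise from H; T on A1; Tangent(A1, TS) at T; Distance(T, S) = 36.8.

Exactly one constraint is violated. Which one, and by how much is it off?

Distance(T, S) = 36.8 — off by 4.70.

K = (0.00, 0.00) ✓; K.y = 0.00, H.y = 0.00 ✓; |KH| = 22.50 ✓; ∠(DH, HK) = 90.00° ✓; |DH| = 10.20 ✓; bearing(D→T) − bearing(D→H) = 90.00° ✓; |DT| = 10.20 ✓; ∠(DT, TS) = 90.00° ✓; |TS| = 41.50 ✗.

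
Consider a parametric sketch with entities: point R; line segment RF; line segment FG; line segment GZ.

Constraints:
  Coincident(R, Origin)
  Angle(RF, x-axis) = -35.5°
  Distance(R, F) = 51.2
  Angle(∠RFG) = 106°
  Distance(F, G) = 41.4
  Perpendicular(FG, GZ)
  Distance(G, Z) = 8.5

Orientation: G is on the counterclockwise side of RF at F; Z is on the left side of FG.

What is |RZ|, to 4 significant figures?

68.84

∠RFG = 106.0°, so FG runs at -35.5° + (180° − 106.0°) = 38.50° from the x-axis; with |FG| = 41.4, G = F + 41.4·(cos 38.50°, sin 38.50°) = (74.08, -3.960). FG ⟂ GZ; with |GZ| = 8.5 on the left of FG, Z = G + 8.5·(-0.6225, 0.7826) = (68.79, 2.692). Then |RZ| = |Z − R| = 68.84.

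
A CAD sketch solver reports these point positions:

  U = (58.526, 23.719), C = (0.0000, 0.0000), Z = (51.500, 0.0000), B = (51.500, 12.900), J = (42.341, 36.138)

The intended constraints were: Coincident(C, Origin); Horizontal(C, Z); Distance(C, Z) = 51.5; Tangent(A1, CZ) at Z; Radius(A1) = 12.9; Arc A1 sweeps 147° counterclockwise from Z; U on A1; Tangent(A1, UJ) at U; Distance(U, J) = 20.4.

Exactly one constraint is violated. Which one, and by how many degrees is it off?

Tangent(A1, UJ) at U — off by 4.50°.

C = (0.00, 0.00) ✓; C.y = 0.00, Z.y = 0.00 ✓; |CZ| = 51.50 ✓; ∠(BZ, ZC) = 90.00° ✓; |BZ| = 12.90 ✓; bearing(B→U) − bearing(B→Z) = 147.0° ✓; |BU| = 12.90 ✓; ∠(BU, UJ) = 94.50° ✗; |UJ| = 20.40 ✓.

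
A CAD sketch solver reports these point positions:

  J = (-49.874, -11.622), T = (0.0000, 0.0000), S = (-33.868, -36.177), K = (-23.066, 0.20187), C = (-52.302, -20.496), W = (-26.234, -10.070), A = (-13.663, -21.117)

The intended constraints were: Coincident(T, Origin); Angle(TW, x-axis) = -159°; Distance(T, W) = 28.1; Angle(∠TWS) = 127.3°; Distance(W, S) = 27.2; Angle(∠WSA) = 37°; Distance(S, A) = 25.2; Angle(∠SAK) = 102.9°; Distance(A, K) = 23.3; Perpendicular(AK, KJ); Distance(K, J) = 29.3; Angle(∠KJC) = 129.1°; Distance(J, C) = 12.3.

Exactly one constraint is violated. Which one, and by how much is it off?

Distance(J, C) = 12.3 — off by 3.10.

T = (0.00, 0.00) ✓; TW at -159.0° ✓; |TW| = 28.10 ✓; ∠TWS = 127.3° ✓; |WS| = 27.20 ✓; ∠WSA = 37.00° ✓; |SA| = 25.20 ✓; ∠SAK = 102.9° ✓; |AK| = 23.30 ✓; ∠(AK, KJ) = 90.00° ✓; |KJ| = 29.30 ✓; ∠KJC = 129.1° ✓; |JC| = 9.200 ✗.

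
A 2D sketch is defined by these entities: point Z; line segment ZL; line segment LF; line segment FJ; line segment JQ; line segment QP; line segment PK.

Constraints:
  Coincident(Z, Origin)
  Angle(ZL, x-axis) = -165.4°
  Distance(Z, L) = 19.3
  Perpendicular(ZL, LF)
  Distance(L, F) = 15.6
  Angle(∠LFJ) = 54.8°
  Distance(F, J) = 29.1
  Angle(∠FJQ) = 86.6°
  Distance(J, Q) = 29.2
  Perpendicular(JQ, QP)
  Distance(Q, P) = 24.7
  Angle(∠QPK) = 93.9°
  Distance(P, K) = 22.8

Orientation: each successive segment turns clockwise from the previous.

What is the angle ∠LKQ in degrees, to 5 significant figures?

6.1989°

Z is at the origin; ZL runs at -165.4° with length 19.3, so L = (-18.677, -4.8649). ZL is perpendicular to LF, so LF runs at 104.60°; with |LF| = 15.6, F = (-22.609, 10.231). ∠LFJ = 54.8° gives FJ at -20.600° from the x-axis; with |FJ| = 29.1, J = (4.6303, -0.0072675). ∠FJQ = 86.6° gives JQ at -114.00° from the x-axis; with |JQ| = 29.2, Q = (-7.2464, -26.683). The perpendicularity gives QP at right angles to JQ, so QP runs at 156.00°; with |QP| = 24.7, P = (-29.811, -16.636). ∠QPK = 93.9° gives PK at 69.900° from the x-axis; with |PK| = 22.8, K = (-21.976, 4.7749). Then cos ∠LKQ = KL·KQ / (|KL||KQ|), giving 6.1989°.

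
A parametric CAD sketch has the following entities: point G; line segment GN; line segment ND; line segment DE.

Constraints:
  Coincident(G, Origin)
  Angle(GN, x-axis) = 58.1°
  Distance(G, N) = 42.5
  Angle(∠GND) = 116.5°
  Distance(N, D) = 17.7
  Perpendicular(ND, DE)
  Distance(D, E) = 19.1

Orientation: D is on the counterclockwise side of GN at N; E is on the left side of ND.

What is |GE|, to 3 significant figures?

41.3

G is at the origin; GN runs at 58.1° with length 42.5, so N = 42.5·(cos 58.1°, sin 58.1°) = (22.5, 36.1). ∠GND = 116.5°, so ND runs at 58.1° + (180° − 116.5°) = 122° from the x-axis; with |ND| = 17.7, D = N + 17.7·(cos 122°, sin 122°) = (13.2, 51.2). ND is perpendicular to DE; with |DE| = 19.1 on the left of ND, E = D + 19.1·(-0.852, -0.524) = (-3.08, 41.1). Then |GE| = |E − G| = 41.3.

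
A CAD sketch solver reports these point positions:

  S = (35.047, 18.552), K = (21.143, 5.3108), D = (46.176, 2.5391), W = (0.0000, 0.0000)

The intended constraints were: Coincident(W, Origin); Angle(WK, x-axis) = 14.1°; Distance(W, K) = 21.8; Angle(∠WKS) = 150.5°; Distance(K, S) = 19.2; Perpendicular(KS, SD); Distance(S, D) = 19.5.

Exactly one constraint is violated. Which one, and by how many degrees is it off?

Perpendicular(KS, SD) — off by 8.80°.

W = (0.00, 0.00) ✓; WK at 14.10° ✓; |WK| = 21.80 ✓; ∠WKS = 150.5° ✓; |KS| = 19.20 ✓; ∠(KS, SD) = 98.80° ✗; |SD| = 19.50 ✓.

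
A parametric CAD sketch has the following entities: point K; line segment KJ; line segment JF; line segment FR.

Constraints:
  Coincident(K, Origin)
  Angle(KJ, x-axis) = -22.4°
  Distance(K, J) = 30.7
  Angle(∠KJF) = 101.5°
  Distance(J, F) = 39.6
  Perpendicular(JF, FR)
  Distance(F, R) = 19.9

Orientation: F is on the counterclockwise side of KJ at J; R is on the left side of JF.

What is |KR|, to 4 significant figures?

46.84

K is at the origin; KJ runs at -22.4° with length 30.7, so J = 30.7·(cos -22.4°, sin -22.4°) = (28.38, -11.70). ∠KJF = 101.5°, so JF runs at -22.4° + (180° − 101.5°) = 56.10° from the x-axis; with |JF| = 39.6, F = J + 39.6·(cos 56.10°, sin 56.10°) = (50.47, 21.17). JF ⟂ FR; with |FR| = 19.9 on the left of JF, R = F + 19.9·(-0.8300, 0.5577) = (33.95, 32.27). Then |KR| = |R − K| = 46.84.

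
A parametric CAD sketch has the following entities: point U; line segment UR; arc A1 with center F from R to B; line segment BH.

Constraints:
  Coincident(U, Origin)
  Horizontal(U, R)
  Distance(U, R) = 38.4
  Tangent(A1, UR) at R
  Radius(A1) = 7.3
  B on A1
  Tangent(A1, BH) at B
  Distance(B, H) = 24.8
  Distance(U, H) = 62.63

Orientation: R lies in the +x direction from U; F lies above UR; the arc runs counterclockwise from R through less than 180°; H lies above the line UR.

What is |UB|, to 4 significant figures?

44.76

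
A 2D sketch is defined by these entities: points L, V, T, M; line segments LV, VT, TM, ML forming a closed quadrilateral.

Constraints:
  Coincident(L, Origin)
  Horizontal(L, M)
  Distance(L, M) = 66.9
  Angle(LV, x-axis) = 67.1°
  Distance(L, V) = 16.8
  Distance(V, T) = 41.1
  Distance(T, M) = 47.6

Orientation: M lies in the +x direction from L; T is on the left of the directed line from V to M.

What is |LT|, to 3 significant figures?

56.1

Checks: |VT| = 41.10 ✓; |TM| = 47.60 ✓.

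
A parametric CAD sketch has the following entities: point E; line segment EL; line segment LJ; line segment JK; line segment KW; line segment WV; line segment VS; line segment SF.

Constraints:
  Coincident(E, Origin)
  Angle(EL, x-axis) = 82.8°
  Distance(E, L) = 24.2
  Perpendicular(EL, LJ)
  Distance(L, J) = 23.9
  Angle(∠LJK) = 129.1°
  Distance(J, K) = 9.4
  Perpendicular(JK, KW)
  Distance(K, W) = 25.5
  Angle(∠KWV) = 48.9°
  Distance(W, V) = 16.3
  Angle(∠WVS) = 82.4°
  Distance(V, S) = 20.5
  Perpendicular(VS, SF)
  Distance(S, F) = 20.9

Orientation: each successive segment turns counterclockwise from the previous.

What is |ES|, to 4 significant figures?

33.73

E is at the origin; EL runs at 82.8° with length 24.2, so L = (3.033, 24.01). EL is perpendicular to LJ, so LJ runs at 172.8°; with |LJ| = 23.9, J = (-20.68, 27.00). ∠LJK = 129.1° gives JK at -136.3° from the x-axis; with |JK| = 9.4, K = (-27.47, 20.51). The perpendicularity gives KW at right angles to JK, so KW runs at -46.30°; with |KW| = 25.5, W = (-9.857, 2.075). ∠KWV = 48.9° gives WV at 84.80° from the x-axis; with |WV| = 16.3, V = (-8.380, 18.31). ∠WVS = 82.4° gives VS at -177.6° from the x-axis; with |VS| = 20.5, S = (-28.86, 17.45). Then |ES| = |S − E| = 33.73.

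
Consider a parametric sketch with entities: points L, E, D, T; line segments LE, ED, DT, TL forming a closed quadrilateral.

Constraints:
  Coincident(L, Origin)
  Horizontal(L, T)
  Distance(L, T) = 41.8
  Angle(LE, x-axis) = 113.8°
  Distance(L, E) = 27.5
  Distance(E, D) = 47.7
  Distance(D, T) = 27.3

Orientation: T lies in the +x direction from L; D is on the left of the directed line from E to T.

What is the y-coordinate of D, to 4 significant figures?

26.80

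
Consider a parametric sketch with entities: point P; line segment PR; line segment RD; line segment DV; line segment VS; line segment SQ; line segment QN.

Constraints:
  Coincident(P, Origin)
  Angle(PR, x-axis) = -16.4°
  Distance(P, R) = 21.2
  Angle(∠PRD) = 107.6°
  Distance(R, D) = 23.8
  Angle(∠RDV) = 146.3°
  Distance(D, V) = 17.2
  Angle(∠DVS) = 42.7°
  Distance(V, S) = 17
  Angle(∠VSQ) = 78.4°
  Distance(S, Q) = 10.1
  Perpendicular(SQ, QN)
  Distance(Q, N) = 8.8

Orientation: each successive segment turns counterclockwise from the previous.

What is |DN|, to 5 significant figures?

7.2193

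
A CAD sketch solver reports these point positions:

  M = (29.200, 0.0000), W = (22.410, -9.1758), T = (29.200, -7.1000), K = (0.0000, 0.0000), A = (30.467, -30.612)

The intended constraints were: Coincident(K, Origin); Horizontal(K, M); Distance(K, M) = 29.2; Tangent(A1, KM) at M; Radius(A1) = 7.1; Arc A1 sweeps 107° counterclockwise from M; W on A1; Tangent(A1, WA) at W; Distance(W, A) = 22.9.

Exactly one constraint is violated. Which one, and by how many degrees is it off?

Tangent(A1, WA) at W — off by 3.60°.

K = (0.00, 0.00) ✓; K.y = 0.00, M.y = 0.00 ✓; |KM| = 29.20 ✓; ∠(TM, MK) = 90.00° ✓; |TM| = 7.100 ✓; bearing(T→W) − bearing(T→M) = 107.0° ✓; |TW| = 7.100 ✓; ∠(TW, WA) = 86.40° ✗; |WA| = 22.90 ✓.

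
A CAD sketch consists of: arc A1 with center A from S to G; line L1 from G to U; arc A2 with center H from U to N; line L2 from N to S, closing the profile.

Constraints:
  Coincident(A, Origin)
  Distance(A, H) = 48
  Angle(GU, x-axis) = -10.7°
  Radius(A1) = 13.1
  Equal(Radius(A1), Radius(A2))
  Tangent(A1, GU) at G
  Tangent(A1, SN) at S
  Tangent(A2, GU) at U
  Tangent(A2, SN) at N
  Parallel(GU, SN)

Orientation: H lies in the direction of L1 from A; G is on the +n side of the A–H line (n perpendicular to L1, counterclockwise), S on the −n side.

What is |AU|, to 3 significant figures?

49.8

The slot axis is L1's direction at -10.7°, so u = (cos -10.7°, sin -10.7°) = (0.983, -0.186) and n = (−sin -10.7°, cos -10.7°) = (0.186, 0.983). A is at the origin and H lies 48.0 along u from A, so H = 48.0·u = (47.2, -8.91). Tangency of A1 to both parallel lines with radius 13.1 puts G and S at A ± 13.1·n: G = (2.43, 12.9), S = (-2.43, -12.9). Equal radii place U and N the same way about H: U = H + 13.1·n = (49.6, 3.96), N = H − 13.1·n = (44.7, -21.8). Then |AU| = |U − A| = 49.8.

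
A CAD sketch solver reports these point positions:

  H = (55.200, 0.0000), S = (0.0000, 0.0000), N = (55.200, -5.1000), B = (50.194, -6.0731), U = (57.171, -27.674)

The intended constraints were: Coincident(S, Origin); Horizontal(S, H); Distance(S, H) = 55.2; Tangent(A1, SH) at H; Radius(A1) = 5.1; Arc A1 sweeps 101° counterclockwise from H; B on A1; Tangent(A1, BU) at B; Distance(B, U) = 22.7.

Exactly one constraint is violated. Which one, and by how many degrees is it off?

Tangent(A1, BU) at B — off by 6.90°.

S = (0.00, 0.00) ✓; S.y = 0.00, H.y = 0.00 ✓; |SH| = 55.20 ✓; ∠(NH, HS) = 90.00° ✓; |NH| = 5.100 ✓; bearing(N→B) − bearing(N→H) = 101.0° ✓; |NB| = 5.100 ✓; ∠(NB, BU) = 83.10° ✗; |BU| = 22.70 ✓.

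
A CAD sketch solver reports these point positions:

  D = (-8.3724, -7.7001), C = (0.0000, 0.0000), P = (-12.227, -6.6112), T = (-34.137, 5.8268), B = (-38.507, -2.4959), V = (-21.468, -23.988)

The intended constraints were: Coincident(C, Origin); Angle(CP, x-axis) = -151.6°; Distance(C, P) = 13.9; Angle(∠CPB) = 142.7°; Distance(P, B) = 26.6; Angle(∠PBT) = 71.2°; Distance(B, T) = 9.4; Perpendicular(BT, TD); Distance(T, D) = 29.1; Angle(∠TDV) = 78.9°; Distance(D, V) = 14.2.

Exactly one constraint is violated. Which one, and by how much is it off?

Distance(D, V) = 14.2 — off by 6.70.

C = (0.00, 0.00) ✓; CP at -151.6° ✓; |CP| = 13.90 ✓; ∠CPB = 142.7° ✓; |PB| = 26.60 ✓; ∠PBT = 71.20° ✓; |BT| = 9.400 ✓; ∠(BT, TD) = 90.00° ✓; |TD| = 29.10 ✓; ∠TDV = 78.90° ✓; |DV| = 20.90 ✗.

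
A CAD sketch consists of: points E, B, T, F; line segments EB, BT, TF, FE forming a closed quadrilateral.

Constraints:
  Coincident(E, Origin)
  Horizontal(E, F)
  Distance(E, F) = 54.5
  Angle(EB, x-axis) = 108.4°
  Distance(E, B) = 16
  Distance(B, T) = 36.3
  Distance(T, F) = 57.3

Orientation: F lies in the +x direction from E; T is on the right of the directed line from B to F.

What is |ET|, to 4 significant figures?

20.63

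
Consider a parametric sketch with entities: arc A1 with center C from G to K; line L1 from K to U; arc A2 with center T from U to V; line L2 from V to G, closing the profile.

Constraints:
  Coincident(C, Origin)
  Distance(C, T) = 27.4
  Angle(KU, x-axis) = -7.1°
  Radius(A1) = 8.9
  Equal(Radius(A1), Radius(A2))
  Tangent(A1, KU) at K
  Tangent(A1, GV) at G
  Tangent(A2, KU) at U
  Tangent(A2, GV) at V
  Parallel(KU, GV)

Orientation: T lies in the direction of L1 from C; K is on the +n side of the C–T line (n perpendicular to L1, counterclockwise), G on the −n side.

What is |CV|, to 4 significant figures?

28.81

The slot axis is L1's direction at -7.1°, so u = (cos -7.1°, sin -7.1°) = (0.9923, -0.1236) and n = (−sin -7.1°, cos -7.1°) = (0.1236, 0.9923). C is at the origin and T lies 27.4 along u from C, so T = 27.4·u = (27.19, -3.387). Tangency of A1 to both parallel lines with radius 8.9 puts K and G at C ± 8.9·n: K = (1.100, 8.832), G = (-1.100, -8.832). Equal radii place U and V the same way about T: U = T + 8.9·n = (28.29, 5.445), V = T − 8.9·n = (26.09, -12.22). Then |CV| = |V − C| = 28.81.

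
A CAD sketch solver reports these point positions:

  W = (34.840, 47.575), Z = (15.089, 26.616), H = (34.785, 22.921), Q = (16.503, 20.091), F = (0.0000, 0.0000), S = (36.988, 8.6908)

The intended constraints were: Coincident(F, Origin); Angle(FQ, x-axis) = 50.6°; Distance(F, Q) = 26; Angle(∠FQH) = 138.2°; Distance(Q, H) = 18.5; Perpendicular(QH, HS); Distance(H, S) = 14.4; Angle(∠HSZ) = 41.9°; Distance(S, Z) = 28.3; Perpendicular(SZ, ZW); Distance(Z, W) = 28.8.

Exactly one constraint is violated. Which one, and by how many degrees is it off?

Perpendicular(SZ, ZW) — off by 4.00°.

F = (0.00, 0.00) ✓; FQ at 50.60° ✓; |FQ| = 26.00 ✓; ∠FQH = 138.2° ✓; |QH| = 18.50 ✓; ∠(QH, HS) = 90.00° ✓; |HS| = 14.40 ✓; ∠HSZ = 41.90° ✓; |SZ| = 28.30 ✓; ∠(SZ, ZW) = 94.00° ✗; |ZW| = 28.80 ✓.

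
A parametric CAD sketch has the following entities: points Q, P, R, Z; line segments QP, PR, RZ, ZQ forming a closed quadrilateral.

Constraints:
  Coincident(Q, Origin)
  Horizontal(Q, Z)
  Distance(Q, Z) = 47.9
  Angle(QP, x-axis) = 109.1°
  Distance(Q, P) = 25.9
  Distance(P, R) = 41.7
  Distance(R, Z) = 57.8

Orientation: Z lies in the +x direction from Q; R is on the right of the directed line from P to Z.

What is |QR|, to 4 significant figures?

18.68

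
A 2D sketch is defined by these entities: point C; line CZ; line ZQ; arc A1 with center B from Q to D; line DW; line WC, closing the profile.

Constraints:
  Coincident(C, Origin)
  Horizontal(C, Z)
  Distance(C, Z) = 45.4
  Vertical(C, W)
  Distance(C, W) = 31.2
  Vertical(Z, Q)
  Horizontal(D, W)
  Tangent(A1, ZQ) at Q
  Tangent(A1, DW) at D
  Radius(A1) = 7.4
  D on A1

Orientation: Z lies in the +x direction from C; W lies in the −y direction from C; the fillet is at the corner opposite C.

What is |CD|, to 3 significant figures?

49.2

C is at the origin; C and Z share the same y with |CZ| = 45.4 and Z on the +x side, so Z = (45.4, 0.00). C and W share the same x with |CW| = 31.2 and W on the −y side, so W = (0.00, -31.2). The virtual corner opposite C is at (45.4, -31.2). The tangent condition forces BQ to be normal to ZQ and since A1 is tangent to DW there, BD ⟂ DW, with radius 7.4, so the center B sits 7.4 in from both sides at B = (38.0, -23.8). That places the tangent points at Q = (45.4, -23.8) on ZQ and D = (38.0, -31.2) on DW. Then |CD| = |D − C| = 49.2.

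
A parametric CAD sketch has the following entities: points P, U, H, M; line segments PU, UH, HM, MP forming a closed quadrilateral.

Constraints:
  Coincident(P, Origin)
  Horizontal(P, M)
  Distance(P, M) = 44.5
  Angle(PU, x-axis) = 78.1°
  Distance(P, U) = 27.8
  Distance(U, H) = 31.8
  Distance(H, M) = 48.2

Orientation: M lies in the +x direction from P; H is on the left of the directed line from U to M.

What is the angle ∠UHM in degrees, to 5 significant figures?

69.140°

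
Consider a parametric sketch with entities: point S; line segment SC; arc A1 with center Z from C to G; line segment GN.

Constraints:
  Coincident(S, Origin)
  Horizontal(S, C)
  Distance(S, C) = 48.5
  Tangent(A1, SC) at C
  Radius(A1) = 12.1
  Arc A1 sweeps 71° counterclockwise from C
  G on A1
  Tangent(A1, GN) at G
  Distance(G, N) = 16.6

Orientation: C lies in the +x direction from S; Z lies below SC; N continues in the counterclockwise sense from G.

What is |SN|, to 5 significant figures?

39.638

S is at the origin; S and C share the same y with |SC| = 48.5 and C on the +x side, so C = (48.500, 0.0000). Since A1 is tangent to SC there, ZC ⟂ SC, so Z = C + (0, -12.1) = (48.500, -12.100). On A1, C sits at bearing 90° from Z; a 71° counterclockwise sweep puts G at bearing 161°, so G = Z + 12.1·(cos 161°, sin 161°) = (37.059, -8.1606). Tangency of A1 to GN means the radius ZG is perpendicular to GN, so GN runs along (−sin 161°, cos 161°); with |GN| = 16.6, N = (31.655, -23.856). Then |SN| = |N − S| = 39.638.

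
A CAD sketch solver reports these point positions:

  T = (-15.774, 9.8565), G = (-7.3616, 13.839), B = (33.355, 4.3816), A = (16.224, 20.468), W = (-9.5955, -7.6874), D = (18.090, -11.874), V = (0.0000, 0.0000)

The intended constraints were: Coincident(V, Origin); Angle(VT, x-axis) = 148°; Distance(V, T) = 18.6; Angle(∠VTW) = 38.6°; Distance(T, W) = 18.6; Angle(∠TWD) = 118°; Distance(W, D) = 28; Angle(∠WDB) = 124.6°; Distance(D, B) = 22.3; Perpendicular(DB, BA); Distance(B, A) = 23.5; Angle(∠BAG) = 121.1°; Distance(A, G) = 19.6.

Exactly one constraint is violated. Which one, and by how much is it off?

Distance(A, G) = 19.6 — off by 4.90.

V = (0.00, 0.00) ✓; VT at 148.0° ✓; |VT| = 18.60 ✓; ∠VTW = 38.60° ✓; |TW| = 18.60 ✓; ∠TWD = 118.0° ✓; |WD| = 28.00 ✓; ∠WDB = 124.6° ✓; |DB| = 22.30 ✓; ∠(DB, BA) = 90.00° ✓; |BA| = 23.50 ✓; ∠BAG = 121.1° ✓; |AG| = 24.50 ✗.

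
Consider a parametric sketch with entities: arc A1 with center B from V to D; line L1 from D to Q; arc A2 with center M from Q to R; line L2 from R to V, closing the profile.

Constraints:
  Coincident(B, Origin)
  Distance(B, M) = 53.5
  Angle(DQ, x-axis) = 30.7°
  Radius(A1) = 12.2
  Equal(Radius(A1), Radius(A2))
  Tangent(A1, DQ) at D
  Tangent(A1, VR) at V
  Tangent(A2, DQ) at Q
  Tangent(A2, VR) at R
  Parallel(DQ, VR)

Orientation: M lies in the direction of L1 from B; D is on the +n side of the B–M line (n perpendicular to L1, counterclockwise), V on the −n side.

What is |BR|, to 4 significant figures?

54.87

The slot axis is L1's direction at 30.7°, so u = (cos 30.7°, sin 30.7°) = (0.8599, 0.5105) and n = (−sin 30.7°, cos 30.7°) = (-0.5105, 0.8599). B is at the origin and M lies 53.5 along u from B, so M = 53.5·u = (46.00, 27.31). Tangency of A1 to both parallel lines with radius 12.2 puts D and V at B ± 12.2·n: D = (-6.229, 10.49), V = (6.229, -10.49). Equal radii place Q and R the same way about M: Q = M + 12.2·n = (39.77, 37.80), R = M − 12.2·n = (52.23, 16.82). Then |BR| = |R − B| = 54.87.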